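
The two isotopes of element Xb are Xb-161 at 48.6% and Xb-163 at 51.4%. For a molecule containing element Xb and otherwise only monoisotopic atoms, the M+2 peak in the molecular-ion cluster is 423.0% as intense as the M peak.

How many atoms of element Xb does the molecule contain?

4

The M+2/M ratio from n Xb atoms is n · q/p = n · 0.514/0.486.
n = 4.230 × 0.486/0.514 = 4.00 ≈ 4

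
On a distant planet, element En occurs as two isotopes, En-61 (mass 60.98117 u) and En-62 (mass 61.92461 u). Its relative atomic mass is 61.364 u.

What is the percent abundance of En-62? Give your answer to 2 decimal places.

With x = fraction of En-61 (so En-62 is 1 − x):
60.98117·x + 61.92461·(1 − x) = 61.364
(60.98117 − 61.92461)·x = 61.364 − 61.92461
x = -0.56061 / -0.94344 = 0.59422 → 59.42% En-61, 40.58% En-62.

40.58%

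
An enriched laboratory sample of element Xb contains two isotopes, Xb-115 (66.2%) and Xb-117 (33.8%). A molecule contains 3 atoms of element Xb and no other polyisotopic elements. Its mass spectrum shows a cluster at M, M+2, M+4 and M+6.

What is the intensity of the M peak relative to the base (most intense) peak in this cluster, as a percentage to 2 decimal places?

Term probabilities: M 0.2901, M+2 0.4444, M+4 0.2269, M+6 0.0386. Base peak = M+2.
P(M+2) = C(3,1) × 0.662^2 × 0.338^1 = 3 × 0.438244 × 0.3380 = 0.444379 (base)
P(M) = C(3,0) × 0.662^3 × 0.338^0 = 1 × 0.29011753 × 1.0000 = 0.290118
Relative intensity = 0.290118 / 0.444379 × 100 = 65.29

65.29%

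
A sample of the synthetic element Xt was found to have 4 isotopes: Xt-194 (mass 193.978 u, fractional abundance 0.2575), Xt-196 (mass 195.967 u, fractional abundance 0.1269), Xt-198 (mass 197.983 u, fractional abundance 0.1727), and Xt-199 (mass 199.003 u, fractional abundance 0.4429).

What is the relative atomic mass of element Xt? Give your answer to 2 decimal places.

197.15 u

The abundance-weighted mean is 0.2575 × 193.978 + 0.1269 × 195.967 + 0.1727 × 197.983 + 0.4429 × 199.003
= 49.9493 + 24.8682 + 34.1917 + 88.1384 = 197.1476 u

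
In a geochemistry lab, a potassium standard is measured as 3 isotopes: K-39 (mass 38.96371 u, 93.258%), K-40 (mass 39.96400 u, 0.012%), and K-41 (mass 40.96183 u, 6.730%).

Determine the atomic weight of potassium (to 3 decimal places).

Weight each isotope mass by its fractional abundance: 0.93258 × 38.96371 + 0.00012 × 39.96400 + 0.06730 × 40.96183
= 36.336777 + 0.004796 + 2.756731 = 39.098304 u

39.098 u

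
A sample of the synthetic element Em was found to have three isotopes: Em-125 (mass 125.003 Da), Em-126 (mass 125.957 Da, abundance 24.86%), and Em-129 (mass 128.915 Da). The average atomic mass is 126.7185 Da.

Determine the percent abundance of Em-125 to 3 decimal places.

37.350%

The remaining 75.14% is split between Em-125 (fraction x) and Em-129 (fraction 0.7514 − x).
Substituting: 125.003x + 128.915(0.7514 − x) = 95.4055898
(125.003 − 128.915)x = -1.4611412  ⇒  x = 0.37350, y = 0.37790
Em-125: 37.350%, Em-129: 37.790%.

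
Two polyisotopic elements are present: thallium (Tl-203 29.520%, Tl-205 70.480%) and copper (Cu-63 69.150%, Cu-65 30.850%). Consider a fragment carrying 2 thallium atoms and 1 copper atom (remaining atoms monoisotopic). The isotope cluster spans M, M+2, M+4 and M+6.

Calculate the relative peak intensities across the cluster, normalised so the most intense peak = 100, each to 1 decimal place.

12.8 : 66.7 : 100.0 : 32.5

Thallium pattern (n=2): 0.08714304 : 0.41611392 : 0.49674304
Copper pattern (n=1): 0.6915 : 0.3085
Convolve the two distributions (both contribute in 2-u steps):
  M: 0.08714304×0.6915 = 0.060259
  M+2: 0.08714304×0.3085 + 0.41611392×0.6915 = 0.314626
  M+4: 0.41611392×0.3085 + 0.49674304×0.6915 = 0.471869
  M+6: 0.49674304×0.3085 = 0.153245
Scale to base peak (0.471869) = 100: 12.8 : 66.7 : 100.0 : 32.5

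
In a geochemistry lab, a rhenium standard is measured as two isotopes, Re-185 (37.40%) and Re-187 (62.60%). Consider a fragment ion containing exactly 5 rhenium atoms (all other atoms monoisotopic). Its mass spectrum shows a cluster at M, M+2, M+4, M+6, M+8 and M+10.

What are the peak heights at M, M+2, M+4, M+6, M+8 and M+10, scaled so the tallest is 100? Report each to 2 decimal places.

2.13 : 17.85 : 59.74 : 100.00 : 83.69 : 28.02

The 5 Re atoms are independent, so intensities follow the terms of (0.3740 + 0.6260)^5.
P(M) = 0.3740^5 = 0.007317
P(M+2) = 5 × 0.3740^4 × 0.6260^1 = 0.061239
P(M+4) = 10 × 0.3740^3 × 0.6260^2 = 0.205005
P(M+6) = 10 × 0.3740^2 × 0.6260^3 = 0.343136
P(M+8) = 5 × 0.3740^1 × 0.6260^4 = 0.287170
P(M+10) = 0.6260^5 = 0.096133
The M+6 peak is largest (0.343136); scaling to 100 gives 2.13 : 17.85 : 59.74 : 100.00 : 83.69 : 28.02.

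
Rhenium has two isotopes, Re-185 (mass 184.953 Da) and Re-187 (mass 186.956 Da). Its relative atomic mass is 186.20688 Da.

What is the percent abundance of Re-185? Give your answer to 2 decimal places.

37.40%

With x = fraction of Re-185 (so Re-187 is 1 − x):
184.953·x + 186.956·(1 − x) = 186.20688
(184.953 − 186.956)·x = 186.20688 − 186.956
x = -0.74912 / -2.003 = 0.37400 → 37.40% Re-185, 62.60% Re-187.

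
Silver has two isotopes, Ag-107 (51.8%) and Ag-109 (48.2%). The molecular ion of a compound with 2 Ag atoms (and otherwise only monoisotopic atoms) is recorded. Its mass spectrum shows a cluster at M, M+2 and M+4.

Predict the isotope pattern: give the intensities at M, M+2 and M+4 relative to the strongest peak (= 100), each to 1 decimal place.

Each Ag atom is independently Ag-107 (p = 0.518) or Ag-109 (q = 0.482); the cluster is the binomial expansion (p + q)^2.
P(M) = 0.518^2 = 0.268324
P(M+2) = 2 × 0.518^1 × 0.482^1 = 0.499352
P(M+4) = 0.482^2 = 0.232324
The M+2 peak is largest (0.499352); scaling to 100 gives 53.7 : 100.0 : 46.5.

53.7 : 100.0 : 46.5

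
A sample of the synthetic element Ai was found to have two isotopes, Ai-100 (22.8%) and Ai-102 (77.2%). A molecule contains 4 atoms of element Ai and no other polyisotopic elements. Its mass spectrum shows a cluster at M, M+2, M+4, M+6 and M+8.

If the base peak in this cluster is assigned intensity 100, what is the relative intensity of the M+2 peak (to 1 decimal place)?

8.7

Term probabilities: M 0.0027, M+2 0.0366, M+4 0.1859, M+6 0.4196, M+8 0.3552. Base peak = M+6.
P(M+6) = C(4,3) × 0.228^1 × 0.772^3 = 4 × 0.2280 × 0.46009965 = 0.419611 (base)
P(M+2) = C(4,1) × 0.228^3 × 0.772^1 = 4 × 0.01185235 × 0.7720 = 0.036600
Relative intensity = 0.036600 / 0.419611 × 100 = 8.7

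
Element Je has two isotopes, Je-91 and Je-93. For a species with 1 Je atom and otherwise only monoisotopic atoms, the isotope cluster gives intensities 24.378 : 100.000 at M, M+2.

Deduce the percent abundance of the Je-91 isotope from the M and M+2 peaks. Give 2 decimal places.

19.60%

Write p for the Je-91 fraction. I(M+2)/I(M) = [C(1,1)·p^0·(1−p)] / p^1 = 1·(1−p)/p = 100.000/24.378 = 4.1021
(1−p)/p = 4.1021/1 = 4.1021  ⇒  p = 1/(1 + 4.1021) = 0.1960
Je-91: 19.60%, Je-93: 80.40%.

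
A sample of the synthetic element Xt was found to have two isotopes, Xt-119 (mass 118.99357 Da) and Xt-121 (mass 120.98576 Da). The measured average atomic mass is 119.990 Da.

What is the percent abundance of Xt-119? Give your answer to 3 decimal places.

Writing the weighted mean with unknown fraction x of Xt-119:
118.99357·x + 120.98576·(1 − x) = 119.990
(118.99357 − 120.98576)·x = 119.990 − 120.98576
x = -0.99576 / -1.99219 = 0.49983 → 49.983% Xt-119, 50.017% Xt-121.

49.983%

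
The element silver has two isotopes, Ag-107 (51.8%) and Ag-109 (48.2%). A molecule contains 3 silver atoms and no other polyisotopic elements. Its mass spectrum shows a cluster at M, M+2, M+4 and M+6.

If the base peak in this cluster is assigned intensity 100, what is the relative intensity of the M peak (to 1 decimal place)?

35.8

Binomial terms of (0.518 + 0.482)^3: M 0.1390, M+2 0.3880, M+4 0.3610, M+6 0.1120 → M+2 is the base peak.
P(M+2) = C(3,1) × 0.518^2 × 0.482^1 = 3 × 0.268324 × 0.4820 = 0.387997 (base)
P(M) = C(3,0) × 0.518^3 × 0.482^0 = 1 × 0.13899183 × 1.0000 = 0.138992
Relative intensity = 0.138992 / 0.387997 × 100 = 35.8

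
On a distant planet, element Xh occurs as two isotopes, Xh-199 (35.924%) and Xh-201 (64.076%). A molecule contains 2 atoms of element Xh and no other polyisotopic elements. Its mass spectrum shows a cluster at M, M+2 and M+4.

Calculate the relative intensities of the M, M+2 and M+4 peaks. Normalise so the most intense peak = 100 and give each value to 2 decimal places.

Each Xh atom is independently Xh-199 (p = 0.35924) or Xh-201 (q = 0.64076); the cluster is the binomial expansion (p + q)^2.
P(M) = 0.35924^2 = 0.129053
P(M+2) = 2 × 0.35924^1 × 0.64076^1 = 0.460373
P(M+4) = 0.64076^2 = 0.410573
The M+2 peak is largest (0.460373); scaling to 100 gives 28.03 : 100.00 : 89.18.

28.03 : 100.00 : 89.18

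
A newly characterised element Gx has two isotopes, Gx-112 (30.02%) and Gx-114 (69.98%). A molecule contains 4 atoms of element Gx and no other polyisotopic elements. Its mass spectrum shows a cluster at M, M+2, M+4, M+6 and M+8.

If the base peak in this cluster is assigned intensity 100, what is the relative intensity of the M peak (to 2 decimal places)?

Binomial terms of (0.3002 + 0.6998)^4: M 0.0081, M+2 0.0757, M+4 0.2648, M+6 0.4115, M+8 0.2398 → M+6 is the base peak.
P(M+6) = C(4,3) × 0.3002^1 × 0.6998^3 = 4 × 0.3002 × 0.34270608 = 0.411521 (base)
P(M) = C(4,0) × 0.3002^4 × 0.6998^0 = 1 × 0.00812162 × 1.0000 = 0.008122
Relative intensity = 0.008122 / 0.411521 × 100 = 1.97

1.97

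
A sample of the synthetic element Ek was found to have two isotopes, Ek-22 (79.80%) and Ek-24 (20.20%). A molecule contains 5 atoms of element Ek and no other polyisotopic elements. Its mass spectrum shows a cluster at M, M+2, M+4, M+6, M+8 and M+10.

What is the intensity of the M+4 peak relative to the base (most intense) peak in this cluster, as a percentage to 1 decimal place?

50.6%

Term probabilities: M 0.3236, M+2 0.4096, M+4 0.2074, M+6 0.0525, M+8 0.0066, M+10 0.0003. Base peak = M+2.
P(M+2) = C(5,1) × 0.7980^4 × 0.2020^1 = 5 × 0.40551933 × 0.2020 = 0.409575 (base)
P(M+4) = C(5,2) × 0.7980^3 × 0.2020^2 = 10 × 0.50816959 × 0.040804 = 0.207354
Relative intensity = 0.207354 / 0.409575 × 100 = 50.6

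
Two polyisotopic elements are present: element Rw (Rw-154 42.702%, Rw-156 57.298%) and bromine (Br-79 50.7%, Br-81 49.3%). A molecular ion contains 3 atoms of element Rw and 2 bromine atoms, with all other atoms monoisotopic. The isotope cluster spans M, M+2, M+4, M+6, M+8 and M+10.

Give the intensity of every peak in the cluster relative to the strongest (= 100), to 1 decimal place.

6.0 : 35.7 : 84.7 : 100.0 : 58.6 : 13.7

Element Rw pattern (n=3): 0.07786542 : 0.31344197 : 0.42057979 : 0.18811282
Bromine pattern (n=2): 0.257049 : 0.499902 : 0.243049
Convolve the two distributions (both contribute in 2-u steps):
  M: 0.07786542×0.257049 = 0.020015
  M+2: 0.07786542×0.499902 + 0.31344197×0.257049 = 0.119495
  M+4: 0.07786542×0.243049 + 0.31344197×0.499902 + 0.42057979×0.257049 = 0.283725
  M+6: 0.31344197×0.243049 + 0.42057979×0.499902 + 0.18811282×0.257049 = 0.334785
  M+8: 0.42057979×0.243049 + 0.18811282×0.499902 = 0.196259
  M+10: 0.18811282×0.243049 = 0.045721
Scale to base peak (0.334785) = 100: 6.0 : 35.7 : 84.7 : 100.0 : 58.6 : 13.7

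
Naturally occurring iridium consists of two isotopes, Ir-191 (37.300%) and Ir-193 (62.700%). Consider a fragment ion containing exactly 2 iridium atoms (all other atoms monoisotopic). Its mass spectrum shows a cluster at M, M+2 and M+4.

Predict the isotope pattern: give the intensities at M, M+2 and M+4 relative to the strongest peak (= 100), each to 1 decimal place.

The 2 Ir atoms are independent, so intensities follow the terms of (0.37300 + 0.62700)^2.
P(M) = 0.37300^2 = 0.139129
P(M+2) = 2 × 0.37300^1 × 0.62700^1 = 0.467742
P(M+4) = 0.62700^2 = 0.393129
The M+2 peak is largest (0.467742); scaling to 100 gives 29.7 : 100.0 : 84.0.

29.7 : 100.0 : 84.0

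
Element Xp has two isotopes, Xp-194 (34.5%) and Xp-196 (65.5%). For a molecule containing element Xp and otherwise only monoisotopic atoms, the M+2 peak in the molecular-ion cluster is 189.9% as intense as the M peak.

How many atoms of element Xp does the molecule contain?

For n independent Xp atoms, I(M+2)/I(M) = n · (abundance Xp-196) / (abundance Xp-194) = n · 0.655/0.345.
n = 1.899 × 0.345/0.655 = 1.00 ≈ 1

1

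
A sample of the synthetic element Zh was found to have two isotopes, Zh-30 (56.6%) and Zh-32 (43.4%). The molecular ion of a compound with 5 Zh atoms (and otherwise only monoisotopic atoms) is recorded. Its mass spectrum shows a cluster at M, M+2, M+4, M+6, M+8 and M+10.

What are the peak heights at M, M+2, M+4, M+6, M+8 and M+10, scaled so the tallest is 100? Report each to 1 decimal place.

17.0 : 65.2 : 100.0 : 76.7 : 29.4 : 4.5

Expanding (0.566 + 0.434)^5:
P(M) = 0.566^5 = 0.058087
P(M+2) = 5 × 0.566^4 × 0.434^1 = 0.222703
P(M+4) = 10 × 0.566^3 × 0.434^2 = 0.341530
P(M+6) = 10 × 0.566^2 × 0.434^3 = 0.261880
P(M+8) = 5 × 0.566^1 × 0.434^4 = 0.100403
P(M+10) = 0.434^5 = 0.015397
The M+4 peak is largest (0.341530); scaling to 100 gives 17.0 : 65.2 : 100.0 : 76.7 : 29.4 : 4.5.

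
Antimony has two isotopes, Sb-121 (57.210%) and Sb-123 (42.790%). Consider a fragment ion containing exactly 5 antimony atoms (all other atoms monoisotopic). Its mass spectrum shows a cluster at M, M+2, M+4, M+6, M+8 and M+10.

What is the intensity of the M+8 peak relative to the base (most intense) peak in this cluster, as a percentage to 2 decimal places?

27.97%

(0.57210 + 0.42790)^5 gives M 0.0613, M+2 0.2292, M+4 0.3428, M+6 0.2564, M+8 0.0959, M+10 0.0143; the largest is M+4.
P(M+4) = C(5,2) × 0.57210^3 × 0.42790^2 = 10 × 0.18724742 × 0.18309841 = 0.342847 (base)
P(M+8) = C(5,4) × 0.57210^1 × 0.42790^4 = 5 × 0.5721 × 0.03352503 = 0.095898
Relative intensity = 0.095898 / 0.342847 × 100 = 27.97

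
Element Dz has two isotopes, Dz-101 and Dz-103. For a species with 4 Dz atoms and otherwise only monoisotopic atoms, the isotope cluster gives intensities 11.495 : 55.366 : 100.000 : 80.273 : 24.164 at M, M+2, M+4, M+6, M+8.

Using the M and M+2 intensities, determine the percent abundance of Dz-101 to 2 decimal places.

If p is the fraction of Dz that is Dz-101, then I(M+2)/I(M) = [C(4,1)·p^3·(1−p)] / p^4 = 4·(1−p)/p = 55.366/11.495 = 4.8165
(1−p)/p = 4.8165/4 = 1.2041  ⇒  p = 1/(1 + 1.2041) = 0.4537
Dz-101: 45.37%, Dz-103: 54.63%.

45.37%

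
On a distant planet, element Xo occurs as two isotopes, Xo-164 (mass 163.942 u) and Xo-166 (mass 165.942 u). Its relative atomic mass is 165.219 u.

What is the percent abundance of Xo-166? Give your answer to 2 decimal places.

63.85%

Writing the weighted mean with unknown fraction x of Xo-164:
163.942·x + 165.942·(1 − x) = 165.219
(163.942 − 165.942)·x = 165.219 − 165.942
x = -0.723 / -2.000 = 0.36150 → 36.15% Xo-164, 63.85% Xo-166.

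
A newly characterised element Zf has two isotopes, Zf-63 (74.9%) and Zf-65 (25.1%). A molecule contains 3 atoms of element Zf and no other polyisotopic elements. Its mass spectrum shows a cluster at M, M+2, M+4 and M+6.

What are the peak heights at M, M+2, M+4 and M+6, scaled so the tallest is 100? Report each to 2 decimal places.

Each Zf atom is independently Zf-63 (p = 0.749) or Zf-65 (q = 0.251); the cluster is the binomial expansion (p + q)^3.
P(M) = 0.749^3 = 0.420190
P(M+2) = 3 × 0.749^2 × 0.251^1 = 0.422434
P(M+4) = 3 × 0.749^1 × 0.251^2 = 0.141563
P(M+6) = 0.251^3 = 0.015813
The M+2 peak is largest (0.422434); scaling to 100 gives 99.47 : 100.00 : 33.51 : 3.74.

99.47 : 100.00 : 33.51 : 3.74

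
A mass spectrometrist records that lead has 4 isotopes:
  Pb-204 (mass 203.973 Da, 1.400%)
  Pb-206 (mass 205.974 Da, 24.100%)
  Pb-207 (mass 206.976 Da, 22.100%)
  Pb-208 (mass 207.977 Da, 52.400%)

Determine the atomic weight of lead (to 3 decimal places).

207.217 Da

The abundance-weighted mean is 0.01400 × 203.973 + 0.24100 × 205.974 + 0.22100 × 206.976 + 0.52400 × 207.977
= 2.8556 + 49.6397 + 45.7417 + 108.9799 = 207.2169 Da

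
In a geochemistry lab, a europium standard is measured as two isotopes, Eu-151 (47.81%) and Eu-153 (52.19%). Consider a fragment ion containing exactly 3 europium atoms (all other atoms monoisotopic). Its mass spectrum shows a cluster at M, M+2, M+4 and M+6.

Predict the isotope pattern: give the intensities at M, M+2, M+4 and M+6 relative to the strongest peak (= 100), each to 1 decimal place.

28.0 : 91.6 : 100.0 : 36.4

Each Eu atom is independently Eu-151 (p = 0.4781) or Eu-153 (q = 0.5219); the cluster is the binomial expansion (p + q)^3.
P(M) = 0.4781^3 = 0.109284
P(M+2) = 3 × 0.4781^2 × 0.5219^1 = 0.357887
P(M+4) = 3 × 0.4781^1 × 0.5219^2 = 0.390674
P(M+6) = 0.5219^3 = 0.142155
The M+4 peak is largest (0.390674); scaling to 100 gives 28.0 : 91.6 : 100.0 : 36.4.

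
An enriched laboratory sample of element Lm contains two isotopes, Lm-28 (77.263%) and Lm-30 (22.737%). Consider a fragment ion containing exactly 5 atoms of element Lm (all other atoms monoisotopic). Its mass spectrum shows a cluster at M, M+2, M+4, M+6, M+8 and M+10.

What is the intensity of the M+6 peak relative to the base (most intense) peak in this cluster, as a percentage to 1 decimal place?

17.3%

(0.77263 + 0.22737)^5 gives M 0.2753, M+2 0.4051, M+4 0.2384, M+6 0.0702, M+8 0.0103, M+10 0.0006; the largest is M+2.
P(M+2) = C(5,1) × 0.77263^4 × 0.22737^1 = 5 × 0.3563578 × 0.22737 = 0.405125 (base)
P(M+6) = C(5,3) × 0.77263^2 × 0.22737^3 = 10 × 0.59695712 × 0.01175437 = 0.070169
Relative intensity = 0.070169 / 0.405125 × 100 = 17.3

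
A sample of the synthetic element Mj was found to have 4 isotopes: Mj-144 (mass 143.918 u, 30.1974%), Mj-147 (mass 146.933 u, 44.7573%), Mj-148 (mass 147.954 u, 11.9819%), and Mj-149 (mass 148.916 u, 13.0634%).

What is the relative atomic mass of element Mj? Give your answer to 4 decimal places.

146.4039 u

The abundance-weighted mean is 0.301974 × 143.918 + 0.447573 × 146.933 + 0.119819 × 147.954 + 0.130634 × 148.916
= 43.45949 + 65.76324 + 17.72770 + 19.45349 = 146.40392 u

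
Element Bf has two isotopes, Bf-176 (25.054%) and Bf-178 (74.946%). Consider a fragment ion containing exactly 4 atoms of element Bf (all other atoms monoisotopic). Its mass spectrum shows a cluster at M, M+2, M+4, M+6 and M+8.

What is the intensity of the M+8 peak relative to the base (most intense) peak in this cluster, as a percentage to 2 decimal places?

Term probabilities: M 0.0039, M+2 0.0471, M+4 0.2115, M+6 0.4219, M+8 0.3155. Base peak = M+6.
P(M+6) = C(4,3) × 0.25054^1 × 0.74946^3 = 4 × 0.25054 × 0.42096441 = 0.421874 (base)
P(M+8) = C(4,4) × 0.25054^0 × 0.74946^4 = 1 × 1.0000 × 0.31549598 = 0.315496
Relative intensity = 0.315496 / 0.421874 × 100 = 74.78

74.78%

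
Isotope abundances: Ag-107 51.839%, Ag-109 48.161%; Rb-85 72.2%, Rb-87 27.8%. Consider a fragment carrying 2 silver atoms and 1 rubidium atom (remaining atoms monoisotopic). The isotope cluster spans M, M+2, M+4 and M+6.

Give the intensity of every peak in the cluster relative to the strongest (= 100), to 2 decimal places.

Silver pattern (n=2): 0.26872819 : 0.49932362 : 0.23194819
Rubidium pattern (n=1): 0.7220 : 0.2780
Convolve the two distributions (both contribute in 2-u steps):
  M: 0.26872819×0.7220 = 0.194022
  M+2: 0.26872819×0.2780 + 0.49932362×0.7220 = 0.435218
  M+4: 0.49932362×0.2780 + 0.23194819×0.7220 = 0.306279
  M+6: 0.23194819×0.2780 = 0.064482
Scale to base peak (0.435218) = 100: 44.58 : 100.00 : 70.37 : 14.82

44.58 : 100.00 : 70.37 : 14.82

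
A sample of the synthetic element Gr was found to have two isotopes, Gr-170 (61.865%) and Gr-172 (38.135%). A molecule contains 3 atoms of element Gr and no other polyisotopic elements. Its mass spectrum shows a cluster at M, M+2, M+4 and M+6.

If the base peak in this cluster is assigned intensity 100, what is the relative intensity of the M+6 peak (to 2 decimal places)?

(0.61865 + 0.38135)^3 gives M 0.2368, M+2 0.4379, M+4 0.2699, M+6 0.0555; the largest is M+2.
P(M+2) = C(3,1) × 0.61865^2 × 0.38135^1 = 3 × 0.38272782 × 0.38135 = 0.437860 (base)
P(M+6) = C(3,3) × 0.61865^0 × 0.38135^3 = 1 × 1.0000 × 0.0554589 = 0.055459
Relative intensity = 0.055459 / 0.437860 × 100 = 12.67

12.67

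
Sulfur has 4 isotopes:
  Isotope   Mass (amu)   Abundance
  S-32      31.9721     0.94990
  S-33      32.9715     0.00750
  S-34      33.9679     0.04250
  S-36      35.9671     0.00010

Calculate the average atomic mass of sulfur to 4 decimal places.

32.0648 amu

The abundance-weighted mean is 0.94990 × 31.9721 + 0.00750 × 32.9715 + 0.04250 × 33.9679 + 0.00010 × 35.9671
= 30.37030 + 0.24729 + 1.44364 + 0.00360 = 32.06483 amu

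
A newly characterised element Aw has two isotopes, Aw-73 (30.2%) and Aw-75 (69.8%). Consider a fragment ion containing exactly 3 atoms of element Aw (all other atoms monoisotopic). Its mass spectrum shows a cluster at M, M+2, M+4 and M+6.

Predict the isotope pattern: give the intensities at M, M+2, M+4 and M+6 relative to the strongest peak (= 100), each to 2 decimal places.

6.24 : 43.27 : 100.00 : 77.04

Expanding (0.302 + 0.698)^3:
P(M) = 0.302^3 = 0.027544
P(M+2) = 3 × 0.302^2 × 0.698^1 = 0.190981
P(M+4) = 3 × 0.302^1 × 0.698^2 = 0.441407
P(M+6) = 0.698^3 = 0.340068
The M+4 peak is largest (0.441407); scaling to 100 gives 6.24 : 43.27 : 100.00 : 77.04.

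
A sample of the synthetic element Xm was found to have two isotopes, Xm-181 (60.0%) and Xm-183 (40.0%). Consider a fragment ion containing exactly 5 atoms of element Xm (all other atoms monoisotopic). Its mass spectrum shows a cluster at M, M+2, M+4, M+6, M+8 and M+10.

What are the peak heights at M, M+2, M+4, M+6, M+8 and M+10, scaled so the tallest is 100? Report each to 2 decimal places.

Each Xm atom is independently Xm-181 (p = 0.600) or Xm-183 (q = 0.400); the cluster is the binomial expansion (p + q)^5.
P(M) = 0.600^5 = 0.077760
P(M+2) = 5 × 0.600^4 × 0.400^1 = 0.259200
P(M+4) = 10 × 0.600^3 × 0.400^2 = 0.345600
P(M+6) = 10 × 0.600^2 × 0.400^3 = 0.230400
P(M+8) = 5 × 0.600^1 × 0.400^4 = 0.076800
P(M+10) = 0.400^5 = 0.010240
The M+4 peak is largest (0.345600); scaling to 100 gives 22.50 : 75.00 : 100.00 : 66.67 : 22.22 : 2.96.

22.50 : 75.00 : 100.00 : 66.67 : 22.22 : 2.96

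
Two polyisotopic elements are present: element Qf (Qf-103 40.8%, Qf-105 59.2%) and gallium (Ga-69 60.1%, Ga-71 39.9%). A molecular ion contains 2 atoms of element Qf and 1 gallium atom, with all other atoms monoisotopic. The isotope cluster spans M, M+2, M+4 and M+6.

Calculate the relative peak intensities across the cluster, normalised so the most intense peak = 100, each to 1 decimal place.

24.8 : 88.4 : 100.0 : 34.7

Element Qf pattern (n=2): 0.166464 : 0.483072 : 0.350464
Gallium pattern (n=1): 0.6010 : 0.3990
Convolve the two distributions (both contribute in 2-u steps):
  M: 0.166464×0.6010 = 0.100045
  M+2: 0.166464×0.3990 + 0.483072×0.6010 = 0.356745
  M+4: 0.483072×0.3990 + 0.350464×0.6010 = 0.403375
  M+6: 0.350464×0.3990 = 0.139835
Scale to base peak (0.403375) = 100: 24.8 : 88.4 : 100.0 : 34.7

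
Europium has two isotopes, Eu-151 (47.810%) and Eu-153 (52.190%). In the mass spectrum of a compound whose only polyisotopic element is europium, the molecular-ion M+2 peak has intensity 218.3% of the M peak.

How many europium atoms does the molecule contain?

With n Eu atoms, P(M+2)/P(M) = C(n,1)·p^(n−1)q / p^n = n·q/p = n · 0.52190/0.47810.
n = 2.183 × 0.47810/0.52190 = 2.00 ≈ 2

2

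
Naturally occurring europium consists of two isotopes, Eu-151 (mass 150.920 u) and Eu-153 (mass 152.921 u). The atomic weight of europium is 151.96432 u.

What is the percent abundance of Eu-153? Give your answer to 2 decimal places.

Writing the weighted mean with unknown fraction x of Eu-151:
150.920·x + 152.921·(1 − x) = 151.96432
(150.920 − 152.921)·x = 151.96432 − 152.921
x = -0.95668 / -2.001 = 0.47810 → 47.81% Eu-151, 52.19% Eu-153.

52.19%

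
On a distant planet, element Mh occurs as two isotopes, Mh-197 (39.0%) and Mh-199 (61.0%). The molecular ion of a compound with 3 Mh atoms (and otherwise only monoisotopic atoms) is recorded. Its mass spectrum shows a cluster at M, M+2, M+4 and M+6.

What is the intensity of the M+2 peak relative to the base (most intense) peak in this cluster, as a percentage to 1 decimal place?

(0.390 + 0.610)^3 gives M 0.0593, M+2 0.2783, M+4 0.4354, M+6 0.2270; the largest is M+4.
P(M+4) = C(3,2) × 0.390^1 × 0.610^2 = 3 × 0.3900 × 0.3721 = 0.435357 (base)
P(M+2) = C(3,1) × 0.390^2 × 0.610^1 = 3 × 0.1521 × 0.6100 = 0.278343
Relative intensity = 0.278343 / 0.435357 × 100 = 63.9

63.9%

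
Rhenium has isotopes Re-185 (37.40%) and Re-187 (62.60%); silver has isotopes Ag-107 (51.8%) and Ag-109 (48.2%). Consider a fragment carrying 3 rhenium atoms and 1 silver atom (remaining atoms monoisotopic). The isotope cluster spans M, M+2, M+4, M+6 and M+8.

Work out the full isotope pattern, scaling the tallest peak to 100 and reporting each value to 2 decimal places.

Rhenium pattern (n=3): 0.05231362 : 0.26268713 : 0.43968487 : 0.24531438
Silver pattern (n=1): 0.5180 : 0.4820
Convolve the two distributions (both contribute in 2-u steps):
  M: 0.05231362×0.5180 = 0.027098
  M+2: 0.05231362×0.4820 + 0.26268713×0.5180 = 0.161287
  M+4: 0.26268713×0.4820 + 0.43968487×0.5180 = 0.354372
  M+6: 0.43968487×0.4820 + 0.24531438×0.5180 = 0.339001
  M+8: 0.24531438×0.4820 = 0.118242
Scale to base peak (0.354372) = 100: 7.65 : 45.51 : 100.00 : 95.66 : 33.37

7.65 : 45.51 : 100.00 : 95.66 : 33.37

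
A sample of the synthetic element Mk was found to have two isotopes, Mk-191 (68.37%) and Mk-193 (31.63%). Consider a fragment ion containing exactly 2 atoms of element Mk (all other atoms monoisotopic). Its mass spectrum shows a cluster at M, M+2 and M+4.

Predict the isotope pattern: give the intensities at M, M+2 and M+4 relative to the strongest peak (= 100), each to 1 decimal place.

The 2 Mk atoms are independent, so intensities follow the terms of (0.6837 + 0.3163)^2.
P(M) = 0.6837^2 = 0.467446
P(M+2) = 2 × 0.6837^1 × 0.3163^1 = 0.432509
P(M+4) = 0.3163^2 = 0.100046
The M peak is largest (0.467446); scaling to 100 gives 100.0 : 92.5 : 21.4.

100.0 : 92.5 : 21.4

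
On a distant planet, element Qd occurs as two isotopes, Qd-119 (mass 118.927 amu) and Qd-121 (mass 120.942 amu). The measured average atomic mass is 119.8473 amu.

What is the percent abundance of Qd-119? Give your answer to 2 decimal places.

54.33%

Let x be the fractional abundance of Qd-119; then Qd-121 has abundance 1 − x.
118.927·x + 120.942·(1 − x) = 119.8473
(118.927 − 120.942)·x = 119.8473 − 120.942
x = -1.0947 / -2.015 = 0.54328 → 54.33% Qd-119, 45.67% Qd-121.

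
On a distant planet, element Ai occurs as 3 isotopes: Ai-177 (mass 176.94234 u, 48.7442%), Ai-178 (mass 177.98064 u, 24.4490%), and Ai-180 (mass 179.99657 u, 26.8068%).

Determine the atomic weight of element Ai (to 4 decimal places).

178.0149 u

The abundance-weighted mean is 0.487442 × 176.94234 + 0.244490 × 177.98064 + 0.268068 × 179.99657
= 86.249128 + 43.514487 + 48.251321 = 178.014936 u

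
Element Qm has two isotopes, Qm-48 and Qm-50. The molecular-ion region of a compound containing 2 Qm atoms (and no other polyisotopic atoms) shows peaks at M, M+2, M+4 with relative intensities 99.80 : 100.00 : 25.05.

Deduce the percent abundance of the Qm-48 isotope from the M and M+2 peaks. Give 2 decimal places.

Let p = fractional abundance of Qm-48. I(M+2)/I(M) = [C(2,1)·p^1·(1−p)] / p^2 = 2·(1−p)/p = 100.00/99.80 = 1.0020
(1−p)/p = 1.0020/2 = 0.5010  ⇒  p = 1/(1 + 0.5010) = 0.6662
Qm-48: 66.62%, Qm-50: 33.38%.

66.62%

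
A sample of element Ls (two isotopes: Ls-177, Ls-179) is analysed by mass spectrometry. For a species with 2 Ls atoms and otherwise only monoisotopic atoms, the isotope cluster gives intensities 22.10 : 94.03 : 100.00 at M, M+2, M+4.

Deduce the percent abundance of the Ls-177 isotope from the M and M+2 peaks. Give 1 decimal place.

32.0%

If p is the fraction of Ls that is Ls-177, then I(M+2)/I(M) = [C(2,1)·p^1·(1−p)] / p^2 = 2·(1−p)/p = 94.03/22.10 = 4.2548
(1−p)/p = 4.2548/2 = 2.1274  ⇒  p = 1/(1 + 2.1274) = 0.3198
Ls-177: 32.0%, Ls-179: 68.0%.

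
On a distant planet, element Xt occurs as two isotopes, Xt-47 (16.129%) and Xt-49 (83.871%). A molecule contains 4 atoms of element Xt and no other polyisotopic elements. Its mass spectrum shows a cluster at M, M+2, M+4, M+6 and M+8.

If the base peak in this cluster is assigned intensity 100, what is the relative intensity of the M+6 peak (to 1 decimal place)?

Binomial terms of (0.16129 + 0.83871)^4: M 0.0007, M+2 0.0141, M+4 0.1098, M+6 0.3806, M+8 0.4948 → M+8 is the base peak.
P(M+8) = C(4,4) × 0.16129^0 × 0.83871^4 = 1 × 1.0000 × 0.49482005 = 0.494820 (base)
P(M+6) = C(4,3) × 0.16129^1 × 0.83871^3 = 4 × 0.16129 × 0.58997752 = 0.380630
Relative intensity = 0.380630 / 0.494820 × 100 = 76.9

76.9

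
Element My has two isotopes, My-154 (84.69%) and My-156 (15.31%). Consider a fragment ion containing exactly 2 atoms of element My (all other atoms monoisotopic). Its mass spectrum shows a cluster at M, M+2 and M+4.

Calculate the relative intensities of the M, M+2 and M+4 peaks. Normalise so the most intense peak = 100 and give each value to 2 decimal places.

100.00 : 36.16 : 3.27

Expanding (0.8469 + 0.1531)^2:
P(M) = 0.8469^2 = 0.717240
P(M+2) = 2 × 0.8469^1 × 0.1531^1 = 0.259321
P(M+4) = 0.1531^2 = 0.023440
The M peak is largest (0.717240); scaling to 100 gives 100.00 : 36.16 : 3.27.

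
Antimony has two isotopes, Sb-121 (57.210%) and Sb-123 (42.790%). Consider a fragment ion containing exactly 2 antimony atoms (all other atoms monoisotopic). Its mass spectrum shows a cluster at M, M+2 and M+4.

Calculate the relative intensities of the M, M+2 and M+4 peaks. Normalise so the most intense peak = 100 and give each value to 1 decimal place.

66.8 : 100.0 : 37.4

Each Sb atom is independently Sb-121 (p = 0.57210) or Sb-123 (q = 0.42790); the cluster is the binomial expansion (p + q)^2.
P(M) = 0.57210^2 = 0.327298
P(M+2) = 2 × 0.57210^1 × 0.42790^1 = 0.489603
P(M+4) = 0.42790^2 = 0.183098
The M+2 peak is largest (0.489603); scaling to 100 gives 66.8 : 100.0 : 37.4.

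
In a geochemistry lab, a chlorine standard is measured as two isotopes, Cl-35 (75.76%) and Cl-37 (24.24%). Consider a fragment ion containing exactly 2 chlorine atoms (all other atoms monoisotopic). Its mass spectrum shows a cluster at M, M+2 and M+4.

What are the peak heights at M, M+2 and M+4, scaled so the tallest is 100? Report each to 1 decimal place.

The 2 Cl atoms are independent, so intensities follow the terms of (0.7576 + 0.2424)^2.
P(M) = 0.7576^2 = 0.573958
P(M+2) = 2 × 0.7576^1 × 0.2424^1 = 0.367284
P(M+4) = 0.2424^2 = 0.058758
The M peak is largest (0.573958); scaling to 100 gives 100.0 : 64.0 : 10.2.

100.0 : 64.0 : 10.2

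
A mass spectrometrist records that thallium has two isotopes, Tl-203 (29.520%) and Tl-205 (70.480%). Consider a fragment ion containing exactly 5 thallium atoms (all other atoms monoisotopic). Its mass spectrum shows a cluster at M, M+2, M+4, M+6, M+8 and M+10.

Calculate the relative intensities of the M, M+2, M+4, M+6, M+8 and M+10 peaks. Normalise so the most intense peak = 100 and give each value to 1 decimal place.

0.6 : 7.3 : 35.1 : 83.8 : 100.0 : 47.8

Each Tl atom is independently Tl-203 (p = 0.29520) or Tl-205 (q = 0.70480); the cluster is the binomial expansion (p + q)^5.
P(M) = 0.29520^5 = 0.002242
P(M+2) = 5 × 0.29520^4 × 0.70480^1 = 0.026761
P(M+4) = 10 × 0.29520^3 × 0.70480^2 = 0.127785
P(M+6) = 10 × 0.29520^2 × 0.70480^3 = 0.305092
P(M+8) = 5 × 0.29520^1 × 0.70480^4 = 0.364208
P(M+10) = 0.70480^5 = 0.173912
The M+8 peak is largest (0.364208); scaling to 100 gives 0.6 : 7.3 : 35.1 : 83.8 : 100.0 : 47.8.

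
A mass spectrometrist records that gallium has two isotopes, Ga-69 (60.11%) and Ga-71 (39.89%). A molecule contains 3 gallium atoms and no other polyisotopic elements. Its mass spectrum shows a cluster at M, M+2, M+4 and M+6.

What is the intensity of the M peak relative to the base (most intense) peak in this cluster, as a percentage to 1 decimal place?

50.2%

Binomial terms of (0.6011 + 0.3989)^3: M 0.2172, M+2 0.4324, M+4 0.2869, M+6 0.0635 → M+2 is the base peak.
P(M+2) = C(3,1) × 0.6011^2 × 0.3989^1 = 3 × 0.36132121 × 0.3989 = 0.432393 (base)
P(M) = C(3,0) × 0.6011^3 × 0.3989^0 = 1 × 0.21719018 × 1.0000 = 0.217190
Relative intensity = 0.217190 / 0.432393 × 100 = 50.2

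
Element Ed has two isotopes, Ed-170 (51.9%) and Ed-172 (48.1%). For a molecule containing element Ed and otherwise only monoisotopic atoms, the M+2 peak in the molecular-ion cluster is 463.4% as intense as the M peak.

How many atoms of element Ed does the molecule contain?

The M+2/M ratio from n Ed atoms is n · q/p = n · 0.481/0.519.
n = 4.634 × 0.519/0.481 = 5.00 ≈ 5

5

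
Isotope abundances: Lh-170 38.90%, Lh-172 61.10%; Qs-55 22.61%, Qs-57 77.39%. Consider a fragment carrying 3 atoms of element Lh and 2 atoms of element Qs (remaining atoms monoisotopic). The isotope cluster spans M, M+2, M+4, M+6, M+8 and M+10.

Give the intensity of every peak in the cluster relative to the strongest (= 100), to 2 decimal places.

Element Lh pattern (n=3): 0.05886387 : 0.27737139 : 0.43566561 : 0.22809913
Element Qs pattern (n=2): 0.05112121 : 0.34995758 : 0.59892121
Convolve the two distributions (both contribute in 2-u steps):
  M: 0.05886387×0.05112121 = 0.003009
  M+2: 0.05886387×0.34995758 + 0.27737139×0.05112121 = 0.034779
  M+4: 0.05886387×0.59892121 + 0.27737139×0.34995758 + 0.43566561×0.05112121 = 0.154595
  M+6: 0.27737139×0.59892121 + 0.43566561×0.34995758 + 0.22809913×0.05112121 = 0.330249
  M+8: 0.43566561×0.59892121 + 0.22809913×0.34995758 = 0.340754
  M+10: 0.22809913×0.59892121 = 0.136613
Scale to base peak (0.340754) = 100: 0.88 : 10.21 : 45.37 : 96.92 : 100.00 : 40.09

0.88 : 10.21 : 45.37 : 96.92 : 100.00 : 40.09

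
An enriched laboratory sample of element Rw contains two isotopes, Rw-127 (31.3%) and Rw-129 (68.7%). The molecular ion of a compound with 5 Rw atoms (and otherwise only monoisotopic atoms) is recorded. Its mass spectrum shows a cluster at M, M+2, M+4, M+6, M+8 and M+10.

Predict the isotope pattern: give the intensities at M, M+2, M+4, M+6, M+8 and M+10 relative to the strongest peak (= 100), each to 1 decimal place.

0.9 : 9.5 : 41.5 : 91.1 : 100.0 : 43.9

Each Rw atom is independently Rw-127 (p = 0.313) or Rw-129 (q = 0.687); the cluster is the binomial expansion (p + q)^5.
P(M) = 0.313^5 = 0.003004
P(M+2) = 5 × 0.313^4 × 0.687^1 = 0.032969
P(M+4) = 10 × 0.313^3 × 0.687^2 = 0.144726
P(M+6) = 10 × 0.313^2 × 0.687^3 = 0.317657
P(M+8) = 5 × 0.313^1 × 0.687^4 = 0.348611
P(M+10) = 0.687^5 = 0.153033
The M+8 peak is largest (0.348611); scaling to 100 gives 0.9 : 9.5 : 41.5 : 91.1 : 100.0 : 43.9.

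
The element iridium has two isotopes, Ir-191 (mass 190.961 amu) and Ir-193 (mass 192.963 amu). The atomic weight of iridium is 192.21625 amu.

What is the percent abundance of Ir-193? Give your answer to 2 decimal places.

62.70%

Let x be the fractional abundance of Ir-191; then Ir-193 has abundance 1 − x.
190.961·x + 192.963·(1 − x) = 192.21625
(190.961 − 192.963)·x = 192.21625 − 192.963
x = -0.74675 / -2.002 = 0.37300 → 37.30% Ir-191, 62.70% Ir-193.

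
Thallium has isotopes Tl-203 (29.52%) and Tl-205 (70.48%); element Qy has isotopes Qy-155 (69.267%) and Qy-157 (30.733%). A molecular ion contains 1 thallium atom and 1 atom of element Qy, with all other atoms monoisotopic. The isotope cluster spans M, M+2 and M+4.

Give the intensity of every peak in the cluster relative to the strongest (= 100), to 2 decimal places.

35.32 : 100.00 : 37.42

Thallium pattern (n=1): 0.2952 : 0.7048
Element Qy pattern (n=1): 0.69267 : 0.30733
Convolve the two distributions (both contribute in 2-u steps):
  M: 0.2952×0.69267 = 0.204476
  M+2: 0.2952×0.30733 + 0.7048×0.69267 = 0.578918
  M+4: 0.7048×0.30733 = 0.216606
Scale to base peak (0.578918) = 100: 35.32 : 100.00 : 37.42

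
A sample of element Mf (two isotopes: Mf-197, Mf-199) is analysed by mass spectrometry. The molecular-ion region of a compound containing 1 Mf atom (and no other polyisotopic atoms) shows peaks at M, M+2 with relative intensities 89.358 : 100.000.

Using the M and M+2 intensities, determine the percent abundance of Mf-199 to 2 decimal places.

Let p = fractional abundance of Mf-197. I(M+2)/I(M) = [C(1,1)·p^0·(1−p)] / p^1 = 1·(1−p)/p = 100.000/89.358 = 1.1191
(1−p)/p = 1.1191/1 = 1.1191  ⇒  p = 1/(1 + 1.1191) = 0.4719
Mf-197: 47.19%, Mf-199: 52.81%.

52.81%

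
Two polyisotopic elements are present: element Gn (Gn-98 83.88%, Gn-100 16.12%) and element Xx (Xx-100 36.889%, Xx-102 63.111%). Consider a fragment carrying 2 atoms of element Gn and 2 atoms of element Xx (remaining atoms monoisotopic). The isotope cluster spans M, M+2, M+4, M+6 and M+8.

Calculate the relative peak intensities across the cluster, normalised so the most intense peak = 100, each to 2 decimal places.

23.37 : 88.95 : 100.00 : 29.24 : 2.53

Element Gn pattern (n=2): 0.70358544 : 0.27042912 : 0.02598544
Element Xx pattern (n=2): 0.13607983 : 0.46562034 : 0.39829983
Convolve the two distributions (both contribute in 2-u steps):
  M: 0.70358544×0.13607983 = 0.095744
  M+2: 0.70358544×0.46562034 + 0.27042912×0.13607983 = 0.364404
  M+4: 0.70358544×0.39829983 + 0.27042912×0.46562034 + 0.02598544×0.13607983 = 0.409691
  M+6: 0.27042912×0.39829983 + 0.02598544×0.46562034 = 0.119811
  M+8: 0.02598544×0.39829983 = 0.010350
Scale to base peak (0.409691) = 100: 23.37 : 88.95 : 100.00 : 29.24 : 2.53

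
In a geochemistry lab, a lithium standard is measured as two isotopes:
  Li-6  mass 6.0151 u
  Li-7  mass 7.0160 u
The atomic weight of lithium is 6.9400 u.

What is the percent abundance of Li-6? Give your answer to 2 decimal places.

7.59%

Writing the weighted mean with unknown fraction x of Li-6:
6.0151·x + 7.0160·(1 − x) = 6.9400
(6.0151 − 7.0160)·x = 6.9400 − 7.0160
x = -0.0760 / -1.0009 = 0.07593 → 7.59% Li-6, 92.41% Li-7.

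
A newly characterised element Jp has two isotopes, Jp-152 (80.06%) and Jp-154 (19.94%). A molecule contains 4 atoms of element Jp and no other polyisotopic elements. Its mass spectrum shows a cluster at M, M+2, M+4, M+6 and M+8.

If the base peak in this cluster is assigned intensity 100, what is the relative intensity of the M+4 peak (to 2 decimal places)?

37.22

(0.8006 + 0.1994)^4 gives M 0.4108, M+2 0.4093, M+4 0.1529, M+6 0.0254, M+8 0.0016; the largest is M.
P(M) = C(4,0) × 0.8006^4 × 0.1994^0 = 1 × 0.41083018 × 1.0000 = 0.410830 (base)
P(M+4) = C(4,2) × 0.8006^2 × 0.1994^2 = 6 × 0.64096036 × 0.03976036 = 0.152909
Relative intensity = 0.152909 / 0.410830 × 100 = 37.22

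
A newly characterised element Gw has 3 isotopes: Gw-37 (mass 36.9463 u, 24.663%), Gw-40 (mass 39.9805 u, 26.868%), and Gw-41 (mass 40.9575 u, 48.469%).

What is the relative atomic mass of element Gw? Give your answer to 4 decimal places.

39.7057 u

Average mass = Σ (abundance × isotope mass) = 0.24663 × 36.9463 + 0.26868 × 39.9805 + 0.48469 × 40.9575
= 9.11207 + 10.74196 + 19.85169 = 39.70572 u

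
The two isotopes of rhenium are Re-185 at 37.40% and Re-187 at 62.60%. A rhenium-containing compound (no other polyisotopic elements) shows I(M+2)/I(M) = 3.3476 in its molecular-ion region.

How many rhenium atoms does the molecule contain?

For n independent Re atoms, I(M+2)/I(M) = n · (abundance Re-187) / (abundance Re-185) = n · 0.6260/0.3740.
n = 3.3476 × 0.3740/0.6260 = 2.00 ≈ 2

2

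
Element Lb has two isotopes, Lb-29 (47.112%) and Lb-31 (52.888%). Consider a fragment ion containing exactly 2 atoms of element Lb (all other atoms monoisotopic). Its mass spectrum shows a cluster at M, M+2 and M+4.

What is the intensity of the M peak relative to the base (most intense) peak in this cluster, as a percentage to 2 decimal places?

Term probabilities: M 0.2220, M+2 0.4983, M+4 0.2797. Base peak = M+2.
P(M+2) = C(2,1) × 0.47112^1 × 0.52888^1 = 2 × 0.47112 × 0.52888 = 0.498332 (base)
P(M) = C(2,0) × 0.47112^2 × 0.52888^0 = 1 × 0.22195405 × 1.0000 = 0.221954
Relative intensity = 0.221954 / 0.498332 × 100 = 44.54

44.54%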